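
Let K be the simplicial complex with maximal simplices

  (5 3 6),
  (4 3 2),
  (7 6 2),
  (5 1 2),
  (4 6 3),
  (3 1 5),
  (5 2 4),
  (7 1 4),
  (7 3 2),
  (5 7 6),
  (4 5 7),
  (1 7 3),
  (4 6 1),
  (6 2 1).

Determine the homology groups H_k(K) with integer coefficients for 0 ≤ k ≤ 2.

H_0 ≅ Z,  H_1 ≅ Z^2,  H_2 ≅ Z.

We work with the vertex ordering 1 < 2 < 3 < 4 < 5 < 6 < 7. The simplices of K, each written with vertices in increasing order, are:

  0-simplices (7): [1], [2], [3], [4], [5], [6], [7]
  1-simplices (21): [1,2], [1,3], [1,4], [1,5], [1,6], [1,7], [2,3], [2,4], [2,5], [2,6], [2,7], [3,4], [3,5], [3,6], [3,7], [4,5], [4,6], [4,7], [5,6], [5,7], [6,7]
  2-simplices (14): [1,2,5], [1,2,6], [1,3,5], [1,3,7], [1,4,6], [1,4,7], [2,3,4], [2,3,7], [2,4,5], [2,6,7], [3,4,6], [3,5,6], [4,5,7], [5,6,7]

so the chain groups are C_0 ≅ Z^7, C_1 ≅ Z^21, C_2 ≅ Z^14.

The boundary map ∂_1: C_1 → C_0 sends each edge [p,q] (with p < q) to q − p. For instance
  ∂[2,5] = [5] − [2].
The resulting 7×21 matrix has rank 6, and its Smith normal form has invariant factors (1,1,1,1,1,1).

The boundary map ∂_2: C_2 → C_1 maps a triangle to the signed sum of its edges. For instance
  ∂[2,3,4] = [3,4] − [2,4] + [2,3],
  ∂[1,3,7] = [3,7] − [1,7] + [1,3].
This gives a 21×14 integer matrix of rank 13; reducing to Smith normal form yields diagonal entries (1,1,1,1,1,1,1,1,1,1,1,1,1).

Computing H_k = (kernel of ∂_k) / (image of ∂_{k+1}):

  H_0: rank C_0 − rank ∂_1 = 7 − 6 = 1, and the invariant factors of ∂_1 are all 1, so H_0 = Z.
  H_1: rank ker ∂_1 − rank ∂_2 = (21 − 6) − 13 = 2, and the invariant factors of ∂_2 are all 1, so H_1 = Z^2.
  H_2: rank ker ∂_2 − rank ∂_3 = (14 − 13) − 0 = 1, and there is no ∂_3, so H_2 = Z.

(K is a triangulation of the torus T^2.)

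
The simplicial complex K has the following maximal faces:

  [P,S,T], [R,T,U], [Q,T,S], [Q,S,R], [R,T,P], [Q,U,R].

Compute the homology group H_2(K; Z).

K has 6 vertices, 12 edges, 6 triangles.
rank ∂_2 = 6, rank ∂_3 = 0 ⇒ b_2 = 6 − 6 − 0 = 0. So H_2 ≅ 0.

H_2 ≅ 0.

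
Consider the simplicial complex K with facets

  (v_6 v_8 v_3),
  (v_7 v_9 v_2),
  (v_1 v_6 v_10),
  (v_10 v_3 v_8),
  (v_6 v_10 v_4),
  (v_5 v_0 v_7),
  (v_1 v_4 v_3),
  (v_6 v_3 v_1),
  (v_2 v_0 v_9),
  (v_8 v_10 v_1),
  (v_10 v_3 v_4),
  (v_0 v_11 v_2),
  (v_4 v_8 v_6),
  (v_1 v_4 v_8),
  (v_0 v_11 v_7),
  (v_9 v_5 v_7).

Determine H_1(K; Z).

We work with the vertex ordering v_0 < v_1 < v_2 < v_3 < v_4 < v_5 < v_6 < v_7 < v_8 < v_9 < v_10 < v_11. The simplices of K, each written with vertices in increasing order, are:

  0-simplices (12): [v_0], [v_1], [v_2], [v_3], [v_4], [v_5], [v_6], [v_7], [v_8], [v_9], [v_10], [v_11]
  1-simplices (27): (27 of them)
  2-simplices (16): (16 of them)

so the chain groups are C_0 ≅ Z^12, C_1 ≅ Z^27, C_2 ≅ Z^16.

Boundary ∂_1: C_1 → C_0 maps an edge to its endpoints' difference, ∂[p,q] = q − p.
As a 12×27 matrix over Z this has rank 10, with invariant factors (1,1,1,1,1,1,1,1,1,1).

The boundary map ∂_2: C_2 → C_1 sends each 2-simplex [p,q,r] to [q,r] − [p,r] + [p,q]. For instance
  ∂[v_1,v_8,v_10] = [v_8,v_10] − [v_1,v_10] + [v_1,v_8],
  ∂[v_5,v_7,v_9] = [v_7,v_9] − [v_5,v_9] + [v_5,v_7].
This gives a 27×16 integer matrix of rank 16; reducing to Smith normal form yields diagonal entries (1,1,1,1,1,1,1,1,1,1,1,1,1,1,1,2).

Computing H_k = (kernel of ∂_k) / (image of ∂_{k+1}):

  H_1: rank ker ∂_1 − rank ∂_2 = (27 − 10) − 16 = 1, and ∂_2 has invariant factor 2 > 1, so H_1 = Z ⊕ Z/2.

(K is a triangulation of the disjoint union of the cylinder S^1 x I and the real projective plane RP^2.)

H_1 ≅ Z ⊕ Z/2.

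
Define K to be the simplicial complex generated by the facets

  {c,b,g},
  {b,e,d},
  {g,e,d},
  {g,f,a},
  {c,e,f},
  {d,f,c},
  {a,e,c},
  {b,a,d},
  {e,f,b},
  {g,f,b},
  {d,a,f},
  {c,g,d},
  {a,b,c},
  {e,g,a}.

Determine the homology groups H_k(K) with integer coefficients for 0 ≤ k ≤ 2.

H_0 ≅ Z,  H_1 ≅ Z^2,  H_2 ≅ Z.

K has 7 vertices, 21 edges, 14 triangles.
rank ∂_0 = 0, rank ∂_1 = 6 ⇒ b_0 = 7 − 0 − 6 = 1; all invariant factors of ∂_1 are 1 so no torsion. So H_0 = Z.
rank ∂_1 = 6, rank ∂_2 = 13 ⇒ b_1 = 21 − 6 − 13 = 2; all invariant factors of ∂_2 are 1 so no torsion. So H_1 = Z^2.
rank ∂_2 = 13, rank ∂_3 = 0 ⇒ b_2 = 14 − 13 − 0 = 1. So H_2 = Z.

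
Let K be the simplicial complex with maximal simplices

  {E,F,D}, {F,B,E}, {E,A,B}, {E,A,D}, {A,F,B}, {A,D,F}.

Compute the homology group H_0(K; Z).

H_0 = Z.

We work with the vertex ordering A < B < D < E < F. The simplices of K, each written with vertices in increasing order, are:

  0-simplices (5): A, B, D, E, F
  1-simplices (9): AB, AD, AE, AF, BE, BF, DE, DF, EF
  2-simplices (6): ABE, ABF, ADE, ADF, BEF, DEF

Hence C_0 ≅ Z^5, C_1 ≅ Z^9, C_2 ≅ Z^6.

The boundary map ∂_1: C_1 → C_0 is given by ∂[p,q] = [q] − [p]. For instance
  ∂DE = E − D.
The 5×9 boundary matrix has rank 4 and Smith normal form diag(1,1,1,1).

Boundary ∂_2: C_2 → C_1 maps a triangle to the signed sum of its edges. For instance
  ∂BEF = EF − BF + BE,
  ∂ABE = BE − AE + AB.
As a 9×6 matrix over Z this has rank 5, with invariant factors (1,1,1,1,1).

Reading off H_k = ker ∂_k / im ∂_{k+1}:

  H_0: rank C_0 − rank ∂_1 = 5 − 4 = 1, and the invariant factors of ∂_1 are all 1, so H_0 ≅ Z.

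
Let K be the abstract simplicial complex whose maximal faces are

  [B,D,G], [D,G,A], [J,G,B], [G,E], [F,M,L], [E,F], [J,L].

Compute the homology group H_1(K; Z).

K has 9 vertices, 13 edges, 4 triangles.
rank ∂_1 = 8, rank ∂_2 = 4 ⇒ b_1 = 13 − 8 − 4 = 1; all invariant factors of ∂_2 are 1 so no torsion. So H_1 = Z.

H_1 ≅ Z.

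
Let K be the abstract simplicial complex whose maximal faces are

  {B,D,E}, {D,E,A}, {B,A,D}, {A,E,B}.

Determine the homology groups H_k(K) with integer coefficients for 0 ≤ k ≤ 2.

Take the total order A < B < D < E on the vertex set. Then K (dimension 2) consists of the simplices:

  0-simplices (4): A, B, D, E
  1-simplices (6): AB, AD, AE, BD, BE, DE
  2-simplices (4): ABD, ABE, ADE, BDE

giving chain groups C_0 ≅ Z^4, C_1 ≅ Z^6, C_2 ≅ Z^4.

∂_1: C_1 → C_0 sends each edge [p,q] (with p < q) to q − p.
The 4×6 boundary matrix has rank 3 and Smith normal form diag(1,1,1).

The boundary map ∂_2: C_2 → C_1 maps a triangle to the signed sum of its edges. For instance
  ∂ADE = DE − AE + AD,
  ∂ABD = BD − AD + AB.
The resulting 6×4 matrix has rank 3, and its Smith normal form has invariant factors (1,1,1).

Reading off H_k = ker ∂_k / im ∂_{k+1}:

  H_0: rank C_0 − rank ∂_1 = 4 − 3 = 1, and the invariant factors of ∂_1 are all 1, so H_0 ≅ Z.
  H_1: rank ker ∂_1 − rank ∂_2 = (6 − 3) − 3 = 0, and the invariant factors of ∂_2 are all 1, so H_1 ≅ 0.
  H_2: rank ker ∂_2 − rank ∂_3 = (4 − 3) − 0 = 1, and there is no ∂_3, so H_2 ≅ Z.

H_0 = Z,  H_1 = 0,  H_2 = Z.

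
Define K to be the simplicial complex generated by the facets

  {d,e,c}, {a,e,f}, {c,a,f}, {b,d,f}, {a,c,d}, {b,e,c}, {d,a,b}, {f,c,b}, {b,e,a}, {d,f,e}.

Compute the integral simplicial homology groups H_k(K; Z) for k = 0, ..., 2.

H_0 = Z,  H_1 = Z/2Z,  H_2 = 0.

We work with the vertex ordering a < b < c < d < e < f. The simplices of K, each written with vertices in increasing order, are:

  0-simplices (6): a, b, c, d, e, f
  1-simplices (15): ab, ac, ad, ae, af, bc, bd, be, bf, cd, ce, cf, de, df, ef
  2-simplices (10): abd, abe, acd, acf, aef, bce, bcf, bdf, cde, def

so the chain groups are C_0 ≅ Z^6, C_1 ≅ Z^15, C_2 ≅ Z^10.

The boundary map ∂_1: C_1 → C_0 sends each edge [p,q] (with p < q) to q − p.
This gives a 6×15 integer matrix of rank 5; reducing to Smith normal form yields diagonal entries (1,1,1,1,1).

The boundary map ∂_2: C_2 → C_1 sends each 2-simplex [p,q,r] to [q,r] − [p,r] + [p,q]. For instance
  ∂bce = ce − be + bc,
  ∂bdf = df − bf + bd.
As a 15×10 matrix over Z this has rank 10, with invariant factors (1,1,1,1,1,1,1,1,1,2).

Reading off H_k = ker ∂_k / im ∂_{k+1}:

  H_0: rank C_0 − rank ∂_1 = 6 − 5 = 1, and the invariant factors of ∂_1 are all 1, so H_0 ≅ Z.
  H_1: rank ker ∂_1 − rank ∂_2 = (15 − 5) − 10 = 0, and ∂_2 has invariant factor 2 > 1, so H_1 ≅ Z/2Z.
  H_2: rank ker ∂_2 − rank ∂_3 = (10 − 10) − 0 = 0, and there is no ∂_3, so H_2 ≅ 0.

(K is a triangulation of the real projective plane RP^2.)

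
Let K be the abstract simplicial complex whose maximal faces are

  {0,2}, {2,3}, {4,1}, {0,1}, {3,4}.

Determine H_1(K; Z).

H_1 = Z.

Take the total order 0 < 1 < 2 < 3 < 4 on the vertex set. Then K (dimension 1) consists of the simplices:

  0-simplices (5): [0], [1], [2], [3], [4]
  1-simplices (5): [0,1], [0,2], [1,4], [2,3], [3,4]

Hence C_0 ≅ Z^5, C_1 ≅ Z^5.

∂_1: C_1 → C_0 is given by ∂[p,q] = [q] − [p]. For instance
  ∂[0,1] = [1] − [0].
As a 5×5 matrix over Z this has rank 4, with invariant factors (1,1,1,1).

Reading off H_k = ker ∂_k / im ∂_{k+1}:

  H_1: rank ker ∂_1 − rank ∂_2 = (5 − 4) − 0 = 1, and there is no ∂_2, so H_1 ≅ Z.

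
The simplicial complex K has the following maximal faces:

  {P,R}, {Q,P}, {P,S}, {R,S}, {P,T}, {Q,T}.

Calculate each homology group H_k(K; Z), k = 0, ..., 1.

H_0 ≅ Z,  H_1 ≅ Z^2.

Fix the vertex order P < Q < R < S < T and write every simplex with vertices in increasing order. Then dim K = 1 and the simplices of K are:

  0-simplices (5): P, Q, R, S, T
  1-simplices (6): PQ, PR, PS, PT, QT, RS

so the chain groups are C_0 ≅ Z^5, C_1 ≅ Z^6.

The boundary map ∂_1: C_1 → C_0 is given by ∂[p,q] = [q] − [p]. For instance
  ∂PS = S − P.
This gives a 5×6 integer matrix of rank 4; reducing to Smith normal form yields diagonal entries (1,1,1,1).

Now H_k = ker ∂_k / im ∂_{k+1}, so:

  H_0: rank C_0 − rank ∂_1 = 5 − 4 = 1, and the invariant factors of ∂_1 are all 1, so H_0 ≅ Z.
  H_1: rank ker ∂_1 − rank ∂_2 = (6 − 4) − 0 = 2, and there is no ∂_2, so H_1 ≅ Z^2.

(K is a triangulation of a wedge of 2 circles.)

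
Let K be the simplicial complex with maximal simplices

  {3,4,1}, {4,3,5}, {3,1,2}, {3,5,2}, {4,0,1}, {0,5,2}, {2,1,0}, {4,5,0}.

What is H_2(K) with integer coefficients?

Order the vertices as 0 < 1 < 2 < 3 < 4 < 5. Listing each simplex with vertices in this order, K has dimension 2 with simplices:

  0-simplices (6): [0], [1], [2], [3], [4], [5]
  1-simplices (12): [0,1], [0,2], [0,4], [0,5], [1,2], [1,3], [1,4], [2,3], [2,5], [3,4], [3,5], [4,5]
  2-simplices (8): [0,1,2], [0,1,4], [0,2,5], [0,4,5], [1,2,3], [1,3,4], [2,3,5], [3,4,5]

so the chain groups are C_0 ≅ Z^6, C_1 ≅ Z^12, C_2 ≅ Z^8.

The boundary map ∂_1: C_1 → C_0 maps an edge to its endpoints' difference, ∂[p,q] = q − p. For instance
  ∂[4,5] = [5] − [4].
This gives a 6×12 integer matrix of rank 5; reducing to Smith normal form yields diagonal entries (1,1,1,1,1).

∂_2: C_2 → C_1 maps a triangle to the signed sum of its edges. For instance
  ∂[0,4,5] = [4,5] − [0,5] + [0,4],
  ∂[3,4,5] = [4,5] − [3,5] + [3,4].
As a 12×8 matrix over Z this has rank 7, with invariant factors (1,1,1,1,1,1,1).

From H_k ≅ ker(∂_k) / im(∂_{k+1}) we obtain:

  H_2: rank ker ∂_2 − rank ∂_3 = (8 − 7) − 0 = 1, and there is no ∂_3, so H_2 = Z.

(K is a triangulation of the 2-sphere S^2.)

H_2 = Z.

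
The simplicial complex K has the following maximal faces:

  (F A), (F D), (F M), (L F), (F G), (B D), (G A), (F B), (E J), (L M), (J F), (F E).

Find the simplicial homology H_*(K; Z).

Take the total order A < B < D < E < F < G < J < L < M on the vertex set. Then K (dimension 1) consists of the simplices:

  0-simplices (9): A, B, D, E, F, G, J, L, M
  1-simplices (12): AF, AG, BD, BF, DF, EF, EJ, FG, FJ, FL, FM, LM

Hence C_0 ≅ Z^9, C_1 ≅ Z^12.

The boundary map ∂_1: C_1 → C_0 maps an edge to its endpoints' difference, ∂[p,q] = q − p. For instance
  ∂EF = F − E.
The 9×12 boundary matrix has rank 8 and Smith normal form diag(1,1,1,1,1,1,1,1).

From H_k ≅ ker(∂_k) / im(∂_{k+1}) we obtain:

  H_0: rank C_0 − rank ∂_1 = 9 − 8 = 1, and the invariant factors of ∂_1 are all 1, so H_0 ≅ Z.
  H_1: rank ker ∂_1 − rank ∂_2 = (12 − 8) − 0 = 4, and there is no ∂_2, so H_1 ≅ Z^4.

H_0 = Z,  H_1 = Z^4.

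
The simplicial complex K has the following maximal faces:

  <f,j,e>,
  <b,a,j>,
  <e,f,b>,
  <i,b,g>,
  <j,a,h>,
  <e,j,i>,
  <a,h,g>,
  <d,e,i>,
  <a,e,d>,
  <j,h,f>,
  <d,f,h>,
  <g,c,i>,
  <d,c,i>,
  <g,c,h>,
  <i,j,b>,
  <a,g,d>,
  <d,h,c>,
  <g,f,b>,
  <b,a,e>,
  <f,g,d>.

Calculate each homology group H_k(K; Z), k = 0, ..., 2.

We work with the vertex ordering a < b < c < d < e < f < g < h < i < j. The simplices of K, each written with vertices in increasing order, are:

  0-simplices (10): a, b, c, d, e, f, g, h, i, j
  1-simplices (30): ab, ad, ae, ag, ah, aj, be, bf, bg, bi, bj, cd, cg, ch, ci, de, df, dg, dh, di, ef, ei, ej, fg, fh, fj, gh, gi, hj, ij
  2-simplices (20): abe, abj, ade, adg, agh, ahj, bef, bfg, bgi, bij, cdh, cdi, cgh, cgi, dei, dfg, dfh, efj, eij, fhj

so the chain groups are C_0 ≅ Z^10, C_1 ≅ Z^30, C_2 ≅ Z^20.

Boundary ∂_1: C_1 → C_0 is given by ∂[p,q] = [q] − [p].
This gives a 10×30 integer matrix of rank 9; reducing to Smith normal form yields diagonal entries (1,1,1,1,1,1,1,1,1).

The boundary map ∂_2: C_2 → C_1 sends each 2-simplex [p,q,r] to [q,r] − [p,r] + [p,q]. For instance
  ∂abe = be − ae + ab,
  ∂ade = de − ae + ad.
The resulting 30×20 matrix has rank 20, and its Smith normal form has invariant factors (1,1,1,1,1,1,1,1,1,1,1,1,1,1,1,1,1,1,1,2).

Reading off H_k = ker ∂_k / im ∂_{k+1}:

  H_0: rank C_0 − rank ∂_1 = 10 − 9 = 1, and the invariant factors of ∂_1 are all 1, so H_0 = Z.
  H_1: rank ker ∂_1 − rank ∂_2 = (30 − 9) − 20 = 1, and ∂_2 has invariant factor 2 > 1, so H_1 = Z ⊕ Z/2.
  H_2: rank ker ∂_2 − rank ∂_3 = (20 − 20) − 0 = 0, and there is no ∂_3, so H_2 = 0.

As a check, the Euler characteristic is 10 − 30 + 20 = 0, which agrees with 1 − 1 + 0 = 0.
(K is a triangulation of the Klein bottle.)

H_0 = Z,  H_1 = Z ⊕ Z/2,  H_2 = 0.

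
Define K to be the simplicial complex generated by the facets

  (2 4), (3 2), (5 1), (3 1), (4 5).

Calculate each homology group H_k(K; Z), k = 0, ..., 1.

H_0 ≅ Z,  H_1 ≅ Z.

We work with the vertex ordering 1 < 2 < 3 < 4 < 5. The simplices of K, each written with vertices in increasing order, are:

  0-simplices (5): [1], [2], [3], [4], [5]
  1-simplices (5): [1,3], [1,5], [2,3], [2,4], [4,5]

Hence C_0 ≅ Z^5, C_1 ≅ Z^5.

∂_1: C_1 → C_0 is given by ∂[p,q] = [q] − [p]. For instance
  ∂[1,5] = [5] − [1].
This gives a 5×5 integer matrix of rank 4; reducing to Smith normal form yields diagonal entries (1,1,1,1).

From H_k ≅ ker(∂_k) / im(∂_{k+1}) we obtain:

  H_0: rank C_0 − rank ∂_1 = 5 − 4 = 1, and the invariant factors of ∂_1 are all 1, so H_0 ≅ Z.
  H_1: rank ker ∂_1 − rank ∂_2 = (5 − 4) − 0 = 1, and there is no ∂_2, so H_1 ≅ Z.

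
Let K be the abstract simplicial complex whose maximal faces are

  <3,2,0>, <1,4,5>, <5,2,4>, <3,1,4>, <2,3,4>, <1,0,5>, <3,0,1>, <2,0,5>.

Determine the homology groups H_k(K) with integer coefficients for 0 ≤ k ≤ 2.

H_0 ≅ Z,  H_1 = 0,  H_2 ≅ Z.

K has 6 vertices, 12 edges, 8 triangles.
rank ∂_0 = 0, rank ∂_1 = 5 ⇒ b_0 = 6 − 0 − 5 = 1; all invariant factors of ∂_1 are 1 so no torsion. So H_0 ≅ Z.
rank ∂_1 = 5, rank ∂_2 = 7 ⇒ b_1 = 12 − 5 − 7 = 0; all invariant factors of ∂_2 are 1 so no torsion. So H_1 ≅ 0.
rank ∂_2 = 7, rank ∂_3 = 0 ⇒ b_2 = 8 − 7 − 0 = 1. So H_2 ≅ Z.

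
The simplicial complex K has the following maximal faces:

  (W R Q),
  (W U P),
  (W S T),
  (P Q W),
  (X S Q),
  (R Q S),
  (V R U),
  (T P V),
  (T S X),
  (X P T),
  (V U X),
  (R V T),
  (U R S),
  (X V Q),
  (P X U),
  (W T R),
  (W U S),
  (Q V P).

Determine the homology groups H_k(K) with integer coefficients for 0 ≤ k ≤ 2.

Order the vertices as P < Q < R < S < T < U < V < W < X. Listing each simplex with vertices in this order, K has dimension 2 with simplices:

  0-simplices (9): P, Q, R, S, T, U, V, W, X
  1-simplices (27): PQ, PT, PU, PV, PW, PX, QR, QS, QV, QW, QX, RS, RT, RU, RV, RW, ST, SU, SW, SX, TV, TW, TX, UV, UW, UX, VX
  2-simplices (18): PQV, PQW, PTV, PTX, PUW, PUX, QRS, QRW, QSX, QVX, RSU, RTV, RTW, RUV, STW, STX, SUW, UVX

giving chain groups C_0 ≅ Z^9, C_1 ≅ Z^27, C_2 ≅ Z^18.

Boundary ∂_1: C_1 → C_0 maps an edge to its endpoints' difference, ∂[p,q] = q − p.
The resulting 9×27 matrix has rank 8, and its Smith normal form has invariant factors (1,1,1,1,1,1,1,1).

Boundary ∂_2: C_2 → C_1 acts by ∂[p,q,r] = [q,r] − [p,r] + [p,q]. For instance
  ∂SUW = UW − SW + SU,
  ∂UVX = VX − UX + UV.
The resulting 27×18 matrix has rank 18, and its Smith normal form has invariant factors (1,1,1,1,1,1,1,1,1,1,1,1,1,1,1,1,1,2).

Computing H_k = (kernel of ∂_k) / (image of ∂_{k+1}):

  H_0: rank C_0 − rank ∂_1 = 9 − 8 = 1, and the invariant factors of ∂_1 are all 1, so H_0 ≅ Z.
  H_1: rank ker ∂_1 − rank ∂_2 = (27 − 8) − 18 = 1, and ∂_2 has invariant factor 2 > 1, so H_1 ≅ Z ⊕ Z/2.
  H_2: rank ker ∂_2 − rank ∂_3 = (18 − 18) − 0 = 0, and there is no ∂_3, so H_2 ≅ 0.

H_0 ≅ Z,  H_1 ≅ Z ⊕ Z/2,  H_2 = 0.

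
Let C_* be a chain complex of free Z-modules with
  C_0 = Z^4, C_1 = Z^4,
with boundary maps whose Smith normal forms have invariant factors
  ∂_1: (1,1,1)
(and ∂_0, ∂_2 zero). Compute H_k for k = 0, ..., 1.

H_0 = Z,  H_1 = Z.

H_0: b_0 = 4 − 0 − 3 = 1; torsion from ∂_1 factors > 1: none. So H_0 = Z.
H_1: b_1 = 4 − 3 − 0 = 1; torsion from ∂_2 factors > 1: none. So H_1 = Z.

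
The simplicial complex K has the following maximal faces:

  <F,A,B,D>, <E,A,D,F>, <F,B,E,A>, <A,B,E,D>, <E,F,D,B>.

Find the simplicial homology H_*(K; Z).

Take the total order A < B < D < E < F on the vertex set. Then K (dimension 3) consists of the simplices:

  0-simplices (5): A, B, D, E, F
  1-simplices (10): AB, AD, AE, AF, BD, BE, BF, DE, DF, EF
  2-simplices (10): ABD, ABE, ABF, ADE, ADF, AEF, BDE, BDF, BEF, DEF
  3-simplices (5): ABDE, ABDF, ABEF, ADEF, BDEF

giving chain groups C_0 ≅ Z^5, C_1 ≅ Z^10, C_2 ≅ Z^10, C_3 ≅ Z^5.

Boundary ∂_1: C_1 → C_0 is given by ∂[p,q] = [q] − [p]. For instance
  ∂EF = F − E.
The resulting 5×10 matrix has rank 4, and its Smith normal form has invariant factors (1,1,1,1).

The boundary map ∂_2: C_2 → C_1 acts by ∂[p,q,r] = [q,r] − [p,r] + [p,q]. For instance
  ∂AEF = EF − AF + AE,
  ∂ABD = BD − AD + AB.
The resulting 10×10 matrix has rank 6, and its Smith normal form has invariant factors (1,1,1,1,1,1).

The boundary map ∂_3: C_3 → C_2 sends each 3-simplex σ to the alternating sum Σ_i (−1)^i (σ with its i-th vertex removed). For instance
  ∂BDEF = DEF − BEF + BDF − BDE,
  ∂ABDF = BDF − ADF + ABF − ABD.
The 10×5 boundary matrix has rank 4 and Smith normal form diag(1,1,1,1).

From H_k ≅ ker(∂_k) / im(∂_{k+1}) we obtain:

  H_0: rank C_0 − rank ∂_1 = 5 − 4 = 1, and the invariant factors of ∂_1 are all 1, so H_0 = Z.
  H_1: rank ker ∂_1 − rank ∂_2 = (10 − 4) − 6 = 0, and the invariant factors of ∂_2 are all 1, so H_1 = 0.
  H_2: rank ker ∂_2 − rank ∂_3 = (10 − 6) − 4 = 0, and the invariant factors of ∂_3 are all 1, so H_2 = 0.
  H_3: rank ker ∂_3 − rank ∂_4 = (5 − 4) − 0 = 1, and there is no ∂_4, so H_3 = Z.

As a check, the Euler characteristic is 5 − 10 + 10 − 5 = 0, which agrees with 1 − 0 + 0 − 1 = 0.

H_0 ≅ Z,  H_1 = 0,  H_2 = 0,  H_3 ≅ Z.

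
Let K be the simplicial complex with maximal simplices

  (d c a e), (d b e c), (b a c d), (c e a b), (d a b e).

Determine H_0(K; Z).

H_0 = Z.

Take the total order a < b < c < d < e on the vertex set. Then K (dimension 3) consists of the simplices:

  0-simplices (5): a, b, c, d, e
  1-simplices (10): ab, ac, ad, ae, bc, bd, be, cd, ce, de
  2-simplices (10): abc, abd, abe, acd, ace, ade, bcd, bce, bde, cde
  3-simplices (5): abcd, abce, abde, acde, bcde

so the chain groups are C_0 ≅ Z^5, C_1 ≅ Z^10, C_2 ≅ Z^10, C_3 ≅ Z^5.

∂_1: C_1 → C_0 sends each edge [p,q] (with p < q) to q − p. For instance
  ∂ad = d − a.
As a 5×10 matrix over Z this has rank 4, with invariant factors (1,1,1,1).

Boundary ∂_2: C_2 → C_1 acts by ∂[p,q,r] = [q,r] − [p,r] + [p,q]. For instance
  ∂cde = de − ce + cd,
  ∂abd = bd − ad + ab.
As a 10×10 matrix over Z this has rank 6, with invariant factors (1,1,1,1,1,1).

∂_3: C_3 → C_2 sends each 3-simplex σ to the alternating sum Σ_i (−1)^i (σ with its i-th vertex removed). For instance
  ∂acde = cde − ade + ace − acd,
  ∂abde = bde − ade + abe − abd.
This gives a 10×5 integer matrix of rank 4; reducing to Smith normal form yields diagonal entries (1,1,1,1).

Reading off H_k = ker ∂_k / im ∂_{k+1}:

  H_0: rank C_0 − rank ∂_1 = 5 − 4 = 1, and the invariant factors of ∂_1 are all 1, so H_0 ≅ Z.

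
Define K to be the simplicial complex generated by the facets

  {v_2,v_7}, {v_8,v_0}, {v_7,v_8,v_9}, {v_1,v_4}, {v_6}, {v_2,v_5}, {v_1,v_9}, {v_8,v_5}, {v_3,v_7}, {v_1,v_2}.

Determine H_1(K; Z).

H_1 = Z^2.

Take the total order v_0 < v_1 < v_2 < v_3 < v_4 < v_5 < v_6 < v_7 < v_8 < v_9 on the vertex set. Then K (dimension 2) consists of the simplices:

  0-simplices (10): [v_0], [v_1], [v_2], [v_3], [v_4], [v_5], [v_6], [v_7], [v_8], [v_9]
  1-simplices (11): [v_0,v_8], [v_1,v_2], [v_1,v_4], [v_1,v_9], [v_2,v_5], [v_2,v_7], [v_3,v_7], [v_5,v_8], [v_7,v_8], [v_7,v_9], [v_8,v_9]
  2-simplices (1): [v_7,v_8,v_9]

Hence C_0 ≅ Z^10, C_1 ≅ Z^11, C_2 ≅ Z^1.

The boundary map ∂_1: C_1 → C_0 is given by ∂[p,q] = [q] − [p].
As a 10×11 matrix over Z this has rank 8, with invariant factors (1,1,1,1,1,1,1,1).

∂_2: C_2 → C_1 sends each 2-simplex [p,q,r] to [q,r] − [p,r] + [p,q]. For instance
  ∂[v_7,v_8,v_9] = [v_8,v_9] − [v_7,v_9] + [v_7,v_8].
As a 11×1 matrix over Z this has rank 1, with invariant factors (1).

Reading off H_k = ker ∂_k / im ∂_{k+1}:

  H_1: rank ker ∂_1 − rank ∂_2 = (11 − 8) − 1 = 2, and the invariant factors of ∂_2 are all 1, so H_1 ≅ Z^2.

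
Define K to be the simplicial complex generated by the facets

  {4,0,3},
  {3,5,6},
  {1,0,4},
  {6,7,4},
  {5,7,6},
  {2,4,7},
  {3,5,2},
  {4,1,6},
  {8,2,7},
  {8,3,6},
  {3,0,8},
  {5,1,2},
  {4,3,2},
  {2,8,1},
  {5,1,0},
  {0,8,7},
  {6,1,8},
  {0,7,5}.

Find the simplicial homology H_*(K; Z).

Order the vertices as 0 < 1 < 2 < 3 < 4 < 5 < 6 < 7 < 8. Listing each simplex with vertices in this order, K has dimension 2 with simplices:

  0-simplices (9): [0], [1], [2], [3], [4], [5], [6], [7], [8]
  1-simplices (27): (27 of them)
  2-simplices (18): [0,1,4], [0,1,5], [0,3,4], [0,3,8], [0,5,7], [0,7,8], [1,2,5], [1,2,8], [1,4,6], [1,6,8], [2,3,4], [2,3,5], [2,4,7], [2,7,8], [3,5,6], [3,6,8], [4,6,7], [5,6,7]

so the chain groups are C_0 ≅ Z^9, C_1 ≅ Z^27, C_2 ≅ Z^18.

Boundary ∂_1: C_1 → C_0 is given by ∂[p,q] = [q] − [p]. For instance
  ∂[5,7] = [7] − [5].
The 9×27 boundary matrix has rank 8 and Smith normal form diag(1,1,1,1,1,1,1,1).

∂_2: C_2 → C_1 maps a triangle to the signed sum of its edges. For instance
  ∂[2,3,5] = [3,5] − [2,5] + [2,3],
  ∂[0,3,4] = [3,4] − [0,4] + [0,3].
The 27×18 boundary matrix has rank 17 and Smith normal form diag(1,1,1,1,1,1,1,1,1,1,1,1,1,1,1,1,1).

From H_k ≅ ker(∂_k) / im(∂_{k+1}) we obtain:

  H_0: rank C_0 − rank ∂_1 = 9 − 8 = 1, and the invariant factors of ∂_1 are all 1, so H_0 ≅ Z.
  H_1: rank ker ∂_1 − rank ∂_2 = (27 − 8) − 17 = 2, and the invariant factors of ∂_2 are all 1, so H_1 ≅ Z^2.
  H_2: rank ker ∂_2 − rank ∂_3 = (18 − 17) − 0 = 1, and there is no ∂_3, so H_2 ≅ Z.

H_0 = Z,  H_1 = Z^2,  H_2 = Z.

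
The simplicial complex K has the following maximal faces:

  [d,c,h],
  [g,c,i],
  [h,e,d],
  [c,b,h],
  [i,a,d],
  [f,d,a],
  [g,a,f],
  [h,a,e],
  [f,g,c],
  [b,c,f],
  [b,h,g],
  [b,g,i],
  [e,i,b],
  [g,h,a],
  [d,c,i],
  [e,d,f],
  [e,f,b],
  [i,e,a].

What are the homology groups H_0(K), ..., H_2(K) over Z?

H_0 = Z,  H_1 = Z ⊕ Z_2,  H_2 = 0.

We work with the vertex ordering a < b < c < d < e < f < g < h < i. The simplices of K, each written with vertices in increasing order, are:

  0-simplices (9): a, b, c, d, e, f, g, h, i
  1-simplices (27): ad, ae, af, ag, ah, ai, bc, be, bf, bg, bh, bi, cd, cf, cg, ch, ci, de, df, dh, di, ef, eh, ei, fg, gh, gi
  2-simplices (18): adf, adi, aeh, aei, afg, agh, bcf, bch, bef, bei, bgh, bgi, cdh, cdi, cfg, cgi, def, deh

giving chain groups C_0 ≅ Z^9, C_1 ≅ Z^27, C_2 ≅ Z^18.

∂_1: C_1 → C_0 is given by ∂[p,q] = [q] − [p].
The resulting 9×27 matrix has rank 8, and its Smith normal form has invariant factors (1,1,1,1,1,1,1,1).

∂_2: C_2 → C_1 acts by ∂[p,q,r] = [q,r] − [p,r] + [p,q]. For instance
  ∂cgi = gi − ci + cg,
  ∂cfg = fg − cg + cf.
The resulting 27×18 matrix has rank 18, and its Smith normal form has invariant factors (1,1,1,1,1,1,1,1,1,1,1,1,1,1,1,1,1,2).

Reading off H_k = ker ∂_k / im ∂_{k+1}:

  H_0: rank C_0 − rank ∂_1 = 9 − 8 = 1, and the invariant factors of ∂_1 are all 1, so H_0 ≅ Z.
  H_1: rank ker ∂_1 − rank ∂_2 = (27 − 8) − 18 = 1, and ∂_2 has invariant factor 2 > 1, so H_1 ≅ Z ⊕ Z_2.
  H_2: rank ker ∂_2 − rank ∂_3 = (18 − 18) − 0 = 0, and there is no ∂_3, so H_2 ≅ 0.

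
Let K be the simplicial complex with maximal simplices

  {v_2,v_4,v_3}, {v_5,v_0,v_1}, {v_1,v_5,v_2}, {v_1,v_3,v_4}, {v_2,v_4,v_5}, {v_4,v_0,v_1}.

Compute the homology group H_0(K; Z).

H_0 = Z.

K has 6 vertices, 12 edges, 6 triangles.
rank ∂_0 = 0, rank ∂_1 = 5 ⇒ b_0 = 6 − 0 − 5 = 1; all invariant factors of ∂_1 are 1 so no torsion. So H_0 = Z.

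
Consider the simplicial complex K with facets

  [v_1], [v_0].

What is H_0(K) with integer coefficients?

H_0 ≅ Z^2.

Take the total order v_0 < v_1 on the vertex set. Then K (dimension 0) consists of the simplices:

  0-simplices (2): [v_0], [v_1]

giving chain groups C_0 ≅ Z^2.

Reading off H_k = ker ∂_k / im ∂_{k+1}:

  H_0: rank C_0 − rank ∂_1 = 2 − 0 = 2, and there is no ∂_1, so H_0 = Z^2.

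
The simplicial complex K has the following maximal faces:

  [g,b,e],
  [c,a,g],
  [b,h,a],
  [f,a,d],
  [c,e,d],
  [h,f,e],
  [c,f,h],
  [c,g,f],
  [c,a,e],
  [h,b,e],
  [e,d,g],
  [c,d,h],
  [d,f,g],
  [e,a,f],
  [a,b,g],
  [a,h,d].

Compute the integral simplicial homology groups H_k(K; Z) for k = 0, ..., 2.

H_0 = Z,  H_1 = Z^2,  H_2 = Z.

Take the total order a < b < c < d < e < f < g < h on the vertex set. Then K (dimension 2) consists of the simplices:

  0-simplices (8): a, b, c, d, e, f, g, h
  1-simplices (24): ab, ac, ad, ae, af, ag, ah, be, bg, bh, cd, ce, cf, cg, ch, de, df, dg, dh, ef, eg, eh, fg, fh
  2-simplices (16): abg, abh, ace, acg, adf, adh, aef, beg, beh, cde, cdh, cfg, cfh, deg, dfg, efh

Hence C_0 ≅ Z^8, C_1 ≅ Z^24, C_2 ≅ Z^16.

∂_1: C_1 → C_0 maps an edge to its endpoints' difference, ∂[p,q] = q − p. For instance
  ∂be = e − b.
This gives a 8×24 integer matrix of rank 7; reducing to Smith normal form yields diagonal entries (1,1,1,1,1,1,1).

∂_2: C_2 → C_1 sends each 2-simplex [p,q,r] to [q,r] − [p,r] + [p,q]. For instance
  ∂deg = eg − dg + de,
  ∂cdh = dh − ch + cd.
This gives a 24×16 integer matrix of rank 15; reducing to Smith normal form yields diagonal entries (1,1,1,1,1,1,1,1,1,1,1,1,1,1,1).

Reading off H_k = ker ∂_k / im ∂_{k+1}:

  H_0: rank C_0 − rank ∂_1 = 8 − 7 = 1, and the invariant factors of ∂_1 are all 1, so H_0 ≅ Z.
  H_1: rank ker ∂_1 − rank ∂_2 = (24 − 7) − 15 = 2, and the invariant factors of ∂_2 are all 1, so H_1 ≅ Z^2.
  H_2: rank ker ∂_2 − rank ∂_3 = (16 − 15) − 0 = 1, and there is no ∂_3, so H_2 ≅ Z.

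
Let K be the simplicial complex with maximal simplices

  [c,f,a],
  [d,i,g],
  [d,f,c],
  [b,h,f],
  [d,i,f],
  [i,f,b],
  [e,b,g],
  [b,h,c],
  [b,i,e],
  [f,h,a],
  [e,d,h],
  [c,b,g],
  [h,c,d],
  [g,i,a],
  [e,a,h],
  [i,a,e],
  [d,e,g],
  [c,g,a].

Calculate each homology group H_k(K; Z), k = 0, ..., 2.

H_0 ≅ Z,  H_1 ≅ Z ⊕ Z/2,  H_2 = 0.

Order the vertices as a < b < c < d < e < f < g < h < i. Listing each simplex with vertices in this order, K has dimension 2 with simplices:

  0-simplices (9): a, b, c, d, e, f, g, h, i
  1-simplices (27): ac, ae, af, ag, ah, ai, bc, be, bf, bg, bh, bi, cd, cf, cg, ch, de, df, dg, dh, di, eg, eh, ei, fh, fi, gi
  2-simplices (18): acf, acg, aeh, aei, afh, agi, bcg, bch, beg, bei, bfh, bfi, cdf, cdh, deg, deh, dfi, dgi

giving chain groups C_0 ≅ Z^9, C_1 ≅ Z^27, C_2 ≅ Z^18.

Boundary ∂_1: C_1 → C_0 maps an edge to its endpoints' difference, ∂[p,q] = q − p. For instance
  ∂ei = i − e.
The 9×27 boundary matrix has rank 8 and Smith normal form diag(1,1,1,1,1,1,1,1).

The boundary map ∂_2: C_2 → C_1 maps a triangle to the signed sum of its edges. For instance
  ∂acg = cg − ag + ac,
  ∂dfi = fi − di + df.
As a 27×18 matrix over Z this has rank 18, with invariant factors (1,1,1,1,1,1,1,1,1,1,1,1,1,1,1,1,1,2).

Now H_k = ker ∂_k / im ∂_{k+1}, so:

  H_0: rank C_0 − rank ∂_1 = 9 − 8 = 1, and the invariant factors of ∂_1 are all 1, so H_0 ≅ Z.
  H_1: rank ker ∂_1 − rank ∂_2 = (27 − 8) − 18 = 1, and ∂_2 has invariant factor 2 > 1, so H_1 ≅ Z ⊕ Z/2.
  H_2: rank ker ∂_2 − rank ∂_3 = (18 − 18) − 0 = 0, and there is no ∂_3, so H_2 ≅ 0.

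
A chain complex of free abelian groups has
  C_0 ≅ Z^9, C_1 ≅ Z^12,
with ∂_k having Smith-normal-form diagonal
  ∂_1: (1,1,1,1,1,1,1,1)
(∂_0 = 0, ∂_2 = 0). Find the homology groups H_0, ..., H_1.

H_0 ≅ Z,  H_1 ≅ Z^4.

H_0: b_0 = 9 − 0 − 8 = 1; torsion from ∂_1 factors > 1: none. So H_0 ≅ Z.
H_1: b_1 = 12 − 8 − 0 = 4; torsion from ∂_2 factors > 1: none. So H_1 ≅ Z^4.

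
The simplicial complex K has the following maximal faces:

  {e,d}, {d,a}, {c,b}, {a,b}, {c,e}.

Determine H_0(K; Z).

H_0 = Z.

We work with the vertex ordering a < b < c < d < e. The simplices of K, each written with vertices in increasing order, are:

  0-simplices (5): a, b, c, d, e
  1-simplices (5): ab, ad, bc, ce, de

giving chain groups C_0 ≅ Z^5, C_1 ≅ Z^5.

The boundary map ∂_1: C_1 → C_0 maps an edge to its endpoints' difference, ∂[p,q] = q − p. For instance
  ∂ad = d − a.
The 5×5 boundary matrix has rank 4 and Smith normal form diag(1,1,1,1).

Computing H_k = (kernel of ∂_k) / (image of ∂_{k+1}):

  H_0: rank C_0 − rank ∂_1 = 5 − 4 = 1, and the invariant factors of ∂_1 are all 1, so H_0 ≅ Z.

(K is a triangulation of the circle S^1.)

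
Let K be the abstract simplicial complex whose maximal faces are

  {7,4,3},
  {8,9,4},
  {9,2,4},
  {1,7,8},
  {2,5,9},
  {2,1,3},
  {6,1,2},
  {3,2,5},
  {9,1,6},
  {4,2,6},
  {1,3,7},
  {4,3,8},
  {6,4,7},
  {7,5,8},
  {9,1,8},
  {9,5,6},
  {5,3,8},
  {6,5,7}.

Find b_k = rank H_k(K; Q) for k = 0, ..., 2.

b_0 = 1, b_1 = 1, b_2 = 0.

K has 9 vertices, 27 edges, 18 triangles.
rank ∂_0 = 0, rank ∂_1 = 8 ⇒ b_0 = 9 − 0 − 8 = 1; all invariant factors of ∂_1 are 1 so no torsion. So H_0 ≅ Z.
rank ∂_1 = 8, rank ∂_2 = 18 ⇒ b_1 = 27 − 8 − 18 = 1; ∂_2 has invariant factor(s) [2] giving torsion. So H_1 ≅ Z ⊕ Z/2Z.
rank ∂_2 = 18, rank ∂_3 = 0 ⇒ b_2 = 18 − 18 − 0 = 0. So H_2 ≅ 0.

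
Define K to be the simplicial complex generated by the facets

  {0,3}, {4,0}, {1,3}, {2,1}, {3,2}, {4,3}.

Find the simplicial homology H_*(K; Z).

Take the total order 0 < 1 < 2 < 3 < 4 on the vertex set. Then K (dimension 1) consists of the simplices:

  0-simplices (5): [0], [1], [2], [3], [4]
  1-simplices (6): [0,3], [0,4], [1,2], [1,3], [2,3], [3,4]

Hence C_0 ≅ Z^5, C_1 ≅ Z^6.

Boundary ∂_1: C_1 → C_0 is given by ∂[p,q] = [q] − [p].
The 5×6 boundary matrix has rank 4 and Smith normal form diag(1,1,1,1).

Reading off H_k = ker ∂_k / im ∂_{k+1}:

  H_0: rank C_0 − rank ∂_1 = 5 − 4 = 1, and the invariant factors of ∂_1 are all 1, so H_0 = Z.
  H_1: rank ker ∂_1 − rank ∂_2 = (6 − 4) − 0 = 2, and there is no ∂_2, so H_1 = Z^2.

(K is a triangulation of a wedge of 2 circles.)

H_0 ≅ Z,  H_1 ≅ Z^2.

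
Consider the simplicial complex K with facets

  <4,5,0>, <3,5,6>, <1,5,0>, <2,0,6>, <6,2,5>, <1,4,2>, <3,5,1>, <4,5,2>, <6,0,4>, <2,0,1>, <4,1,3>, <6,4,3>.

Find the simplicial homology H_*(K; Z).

Order the vertices as 0 < 1 < 2 < 3 < 4 < 5 < 6. Listing each simplex with vertices in this order, K has dimension 2 with simplices:

  0-simplices (7): [0], [1], [2], [3], [4], [5], [6]
  1-simplices (18): [0,1], [0,2], [0,4], [0,5], [0,6], [1,2], [1,3], [1,4], [1,5], [2,4], [2,5], [2,6], [3,4], [3,5], [3,6], [4,5], [4,6], [5,6]
  2-simplices (12): [0,1,2], [0,1,5], [0,2,6], [0,4,5], [0,4,6], [1,2,4], [1,3,4], [1,3,5], [2,4,5], [2,5,6], [3,4,6], [3,5,6]

Hence C_0 ≅ Z^7, C_1 ≅ Z^18, C_2 ≅ Z^12.

Boundary ∂_1: C_1 → C_0 sends each edge [p,q] (with p < q) to q − p. For instance
  ∂[0,2] = [2] − [0].
The 7×18 boundary matrix has rank 6 and Smith normal form diag(1,1,1,1,1,1).

∂_2: C_2 → C_1 acts by ∂[p,q,r] = [q,r] − [p,r] + [p,q]. For instance
  ∂[3,5,6] = [5,6] − [3,6] + [3,5],
  ∂[1,2,4] = [2,4] − [1,4] + [1,2].
The 18×12 boundary matrix has rank 12 and Smith normal form diag(1,1,1,1,1,1,1,1,1,1,1,2).

Reading off H_k = ker ∂_k / im ∂_{k+1}:

  H_0: rank C_0 − rank ∂_1 = 7 − 6 = 1, and the invariant factors of ∂_1 are all 1, so H_0 = Z.
  H_1: rank ker ∂_1 − rank ∂_2 = (18 − 6) − 12 = 0, and ∂_2 has invariant factor 2 > 1, so H_1 = Z/2.
  H_2: rank ker ∂_2 − rank ∂_3 = (12 − 12) − 0 = 0, and there is no ∂_3, so H_2 = 0.

H_0 ≅ Z,  H_1 ≅ Z/2,  H_2 = 0.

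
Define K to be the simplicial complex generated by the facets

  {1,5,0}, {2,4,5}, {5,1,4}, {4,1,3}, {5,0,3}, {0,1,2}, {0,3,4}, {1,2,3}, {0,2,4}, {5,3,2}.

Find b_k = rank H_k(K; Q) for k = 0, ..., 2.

b_0 = 1, b_1 = 0, b_2 = 0.

Order the vertices as 0 < 1 < 2 < 3 < 4 < 5. Listing each simplex with vertices in this order, K has dimension 2 with simplices:

  0-simplices (6): [0], [1], [2], [3], [4], [5]
  1-simplices (15): [0,1], [0,2], [0,3], [0,4], [0,5], [1,2], [1,3], [1,4], [1,5], [2,3], [2,4], [2,5], [3,4], [3,5], [4,5]
  2-simplices (10): [0,1,2], [0,1,5], [0,2,4], [0,3,4], [0,3,5], [1,2,3], [1,3,4], [1,4,5], [2,3,5], [2,4,5]

giving chain groups C_0 ≅ Z^6, C_1 ≅ Z^15, C_2 ≅ Z^10.

The boundary map ∂_1: C_1 → C_0 is given by ∂[p,q] = [q] − [p]. For instance
  ∂[1,4] = [4] − [1].
The 6×15 boundary matrix has rank 5 and Smith normal form diag(1,1,1,1,1).

The boundary map ∂_2: C_2 → C_1 acts by ∂[p,q,r] = [q,r] − [p,r] + [p,q]. For instance
  ∂[0,2,4] = [2,4] − [0,4] + [0,2],
  ∂[1,2,3] = [2,3] − [1,3] + [1,2].
This gives a 15×10 integer matrix of rank 10; reducing to Smith normal form yields diagonal entries (1,1,1,1,1,1,1,1,1,2).

From H_k ≅ ker(∂_k) / im(∂_{k+1}) we obtain:

  H_0: rank C_0 − rank ∂_1 = 6 − 5 = 1, and the invariant factors of ∂_1 are all 1, so H_0 = Z.
  H_1: rank ker ∂_1 − rank ∂_2 = (15 − 5) − 10 = 0, and ∂_2 has invariant factor 2 > 1, so H_1 = Z/2.
  H_2: rank ker ∂_2 − rank ∂_3 = (10 − 10) − 0 = 0, and there is no ∂_3, so H_2 = 0.

Hence the Betti numbers are b_0 = 1, b_1 = 0, b_2 = 0.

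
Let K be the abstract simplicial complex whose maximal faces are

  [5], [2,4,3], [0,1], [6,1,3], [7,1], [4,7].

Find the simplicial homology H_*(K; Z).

H_0 = Z^2,  H_1 = Z,  H_2 = 0.

Fix the vertex order 0 < 1 < 2 < 3 < 4 < 5 < 6 < 7 and write every simplex with vertices in increasing order. Then dim K = 2 and the simplices of K are:

  0-simplices (8): [0], [1], [2], [3], [4], [5], [6], [7]
  1-simplices (9): [0,1], [1,3], [1,6], [1,7], [2,3], [2,4], [3,4], [3,6], [4,7]
  2-simplices (2): [1,3,6], [2,3,4]

Hence C_0 ≅ Z^8, C_1 ≅ Z^9, C_2 ≅ Z^2.

∂_1: C_1 → C_0 is given by ∂[p,q] = [q] − [p]. For instance
  ∂[3,4] = [4] − [3].
As a 8×9 matrix over Z this has rank 6, with invariant factors (1,1,1,1,1,1).

The boundary map ∂_2: C_2 → C_1 acts by ∂[p,q,r] = [q,r] − [p,r] + [p,q]. For instance
  ∂[1,3,6] = [3,6] − [1,6] + [1,3],
  ∂[2,3,4] = [3,4] − [2,4] + [2,3].
The resulting 9×2 matrix has rank 2, and its Smith normal form has invariant factors (1,1).

Computing H_k = (kernel of ∂_k) / (image of ∂_{k+1}):

  H_0: rank C_0 − rank ∂_1 = 8 − 6 = 2, and the invariant factors of ∂_1 are all 1, so H_0 = Z^2.
  H_1: rank ker ∂_1 − rank ∂_2 = (9 − 6) − 2 = 1, and the invariant factors of ∂_2 are all 1, so H_1 = Z.
  H_2: rank ker ∂_2 − rank ∂_3 = (2 − 2) − 0 = 0, and there is no ∂_3, so H_2 = 0.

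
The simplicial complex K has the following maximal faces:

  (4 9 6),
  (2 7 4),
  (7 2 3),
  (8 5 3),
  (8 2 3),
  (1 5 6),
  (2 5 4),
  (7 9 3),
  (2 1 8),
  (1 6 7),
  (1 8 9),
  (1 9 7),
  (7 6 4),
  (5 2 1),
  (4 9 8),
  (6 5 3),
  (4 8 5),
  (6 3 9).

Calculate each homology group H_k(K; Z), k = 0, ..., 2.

Fix the vertex order 1 < 2 < 3 < 4 < 5 < 6 < 7 < 8 < 9 and write every simplex with vertices in increasing order. Then dim K = 2 and the simplices of K are:

  0-simplices (9): [1], [2], [3], [4], [5], [6], [7], [8], [9]
  1-simplices (27): (27 of them)
  2-simplices (18): [1,2,5], [1,2,8], [1,5,6], [1,6,7], [1,7,9], [1,8,9], [2,3,7], [2,3,8], [2,4,5], [2,4,7], [3,5,6], [3,5,8], [3,6,9], [3,7,9], [4,5,8], [4,6,7], [4,6,9], [4,8,9]

Hence C_0 ≅ Z^9, C_1 ≅ Z^27, C_2 ≅ Z^18.

Boundary ∂_1: C_1 → C_0 sends each edge [p,q] (with p < q) to q − p. For instance
  ∂[6,9] = [9] − [6].
The 9×27 boundary matrix has rank 8 and Smith normal form diag(1,1,1,1,1,1,1,1).

The boundary map ∂_2: C_2 → C_1 acts by ∂[p,q,r] = [q,r] − [p,r] + [p,q]. For instance
  ∂[2,4,7] = [4,7] − [2,7] + [2,4],
  ∂[4,6,9] = [6,9] − [4,9] + [4,6].
The 27×18 boundary matrix has rank 18 and Smith normal form diag(1,1,1,1,1,1,1,1,1,1,1,1,1,1,1,1,1,2).

Now H_k = ker ∂_k / im ∂_{k+1}, so:

  H_0: rank C_0 − rank ∂_1 = 9 − 8 = 1, and the invariant factors of ∂_1 are all 1, so H_0 ≅ Z.
  H_1: rank ker ∂_1 − rank ∂_2 = (27 − 8) − 18 = 1, and ∂_2 has invariant factor 2 > 1, so H_1 ≅ Z ⊕ Z_2.
  H_2: rank ker ∂_2 − rank ∂_3 = (18 − 18) − 0 = 0, and there is no ∂_3, so H_2 ≅ 0.

As a check, the Euler characteristic is 9 − 27 + 18 = 0, which agrees with 1 − 1 + 0 = 0.

H_0 ≅ Z,  H_1 ≅ Z ⊕ Z_2,  H_2 = 0.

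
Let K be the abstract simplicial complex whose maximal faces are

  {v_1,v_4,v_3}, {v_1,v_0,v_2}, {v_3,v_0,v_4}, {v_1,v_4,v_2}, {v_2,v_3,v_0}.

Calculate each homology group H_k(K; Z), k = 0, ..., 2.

We work with the vertex ordering v_0 < v_1 < v_2 < v_3 < v_4. The simplices of K, each written with vertices in increasing order, are:

  0-simplices (5): [v_0], [v_1], [v_2], [v_3], [v_4]
  1-simplices (10): [v_0,v_1], [v_0,v_2], [v_0,v_3], [v_0,v_4], [v_1,v_2], [v_1,v_3], [v_1,v_4], [v_2,v_3], [v_2,v_4], [v_3,v_4]
  2-simplices (5): [v_0,v_1,v_2], [v_0,v_2,v_3], [v_0,v_3,v_4], [v_1,v_2,v_4], [v_1,v_3,v_4]

giving chain groups C_0 ≅ Z^5, C_1 ≅ Z^10, C_2 ≅ Z^5.

The boundary map ∂_1: C_1 → C_0 sends each edge [p,q] (with p < q) to q − p. For instance
  ∂[v_2,v_4] = [v_4] − [v_2].
The 5×10 boundary matrix has rank 4 and Smith normal form diag(1,1,1,1).

Boundary ∂_2: C_2 → C_1 maps a triangle to the signed sum of its edges. For instance
  ∂[v_1,v_3,v_4] = [v_3,v_4] − [v_1,v_4] + [v_1,v_3],
  ∂[v_0,v_3,v_4] = [v_3,v_4] − [v_0,v_4] + [v_0,v_3].
The resulting 10×5 matrix has rank 5, and its Smith normal form has invariant factors (1,1,1,1,1).

Reading off H_k = ker ∂_k / im ∂_{k+1}:

  H_0: rank C_0 − rank ∂_1 = 5 − 4 = 1, and the invariant factors of ∂_1 are all 1, so H_0 = Z.
  H_1: rank ker ∂_1 − rank ∂_2 = (10 − 4) − 5 = 1, and the invariant factors of ∂_2 are all 1, so H_1 = Z.
  H_2: rank ker ∂_2 − rank ∂_3 = (5 − 5) − 0 = 0, and there is no ∂_3, so H_2 = 0.

(K is a triangulation of the Möbius band.)

H_0 = Z,  H_1 = Z,  H_2 = 0.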